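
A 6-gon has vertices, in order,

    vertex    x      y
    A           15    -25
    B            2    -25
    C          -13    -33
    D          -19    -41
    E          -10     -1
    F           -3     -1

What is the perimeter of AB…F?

|AB| = √((-13)² + (0)²) = √169 = 13
|BC| = √((-15)² + (-8)²) = √289 = 17
|CD| = √((-6)² + (-8)²) = √100 = 10
|DE| = √((9)² + (40)²) = √1681 = 41
|EF| = √((7)² + (0)²) = √49 = 7
|FA| = √((18)² + (-24)²) = √900 = 30
Perimeter = 13 + 17 + 10 + 41 + 7 + 30 = 118.

118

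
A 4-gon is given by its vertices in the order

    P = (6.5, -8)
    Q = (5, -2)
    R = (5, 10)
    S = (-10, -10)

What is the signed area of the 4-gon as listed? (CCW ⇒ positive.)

141

Σ = (27) + (60) + (50) + (145) = 282
Signed area = Σ/2 = 141 (positive ⇒ counter-clockwise traversal).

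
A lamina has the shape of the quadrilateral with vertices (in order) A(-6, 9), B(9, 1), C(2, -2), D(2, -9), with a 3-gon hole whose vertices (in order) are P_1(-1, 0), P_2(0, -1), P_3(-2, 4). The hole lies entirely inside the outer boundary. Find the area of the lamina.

77

Outer boundary:
Apply the surveyor's formula: 2A = Σ (x_i·y_{i+1} − x_{i+1}·y_i), indices taken mod 4.
Cross-terms: -87, -20, -14, -36  ⇒  Σ = -157
Area = |Σ|/2 = 78.5.
Hole:
Apply Gauss's area formula: 2A = Σ (x_i·y_{i+1} − x_{i+1}·y_i), indices taken mod 3.
Σ = (1) + (-2) + (4) = 3
Area = |Σ|/2 = 1.5.
Net area = 78.5 − 1.5 = 77.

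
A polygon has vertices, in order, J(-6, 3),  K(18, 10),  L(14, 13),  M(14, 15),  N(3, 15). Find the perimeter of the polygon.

|JK| = √((24)² + (7)²) = √625 = 25
|KL| = √((-4)² + (3)²) = √25 = 5
|LM| = √((0)² + (2)²) = √4 = 2
|MN| = √((-11)² + (0)²) = √121 = 11
|NJ| = √((-9)² + (-12)²) = √225 = 15
Perimeter = 25 + 5 + 2 + 11 + 15 = 58.

58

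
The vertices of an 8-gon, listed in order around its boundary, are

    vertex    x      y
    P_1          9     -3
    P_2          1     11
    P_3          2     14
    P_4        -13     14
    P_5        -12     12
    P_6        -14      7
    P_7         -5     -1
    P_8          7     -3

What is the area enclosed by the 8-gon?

Apply the shoelace formula: 2A = Σ (x_i·y_{i+1} − x_{i+1}·y_i), indices taken mod 8.
Σ = (102) + (-8) + (210) + (12) + (84) + (49) + (22) + (6) = 477
Area = |Σ|/2 = 238.5.

238.5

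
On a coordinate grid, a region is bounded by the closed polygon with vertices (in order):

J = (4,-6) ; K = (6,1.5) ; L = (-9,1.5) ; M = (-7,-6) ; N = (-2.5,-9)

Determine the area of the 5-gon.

114

Apply the shoelace formula: 2A = Σ (x_i·y_{i+1} − x_{i+1}·y_i), indices taken mod 5.
Σ = (42) + (22.5) + (64.5) + (48) + (51) = 228
Area = |Σ|/2 = 114.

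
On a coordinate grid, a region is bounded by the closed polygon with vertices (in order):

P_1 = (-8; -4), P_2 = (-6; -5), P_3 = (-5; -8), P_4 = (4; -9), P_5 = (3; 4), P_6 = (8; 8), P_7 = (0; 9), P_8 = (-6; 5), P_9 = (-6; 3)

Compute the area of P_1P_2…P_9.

Apply the shoelace formula: 2A = Σ (x_i·y_{i+1} − x_{i+1}·y_i), indices taken mod 9.
Σ = (16) + (23) + (77) + (43) + (-8) + (72) + (54) + (12) + (48) = 337
Area = |Σ|/2 = 168.5.

168.5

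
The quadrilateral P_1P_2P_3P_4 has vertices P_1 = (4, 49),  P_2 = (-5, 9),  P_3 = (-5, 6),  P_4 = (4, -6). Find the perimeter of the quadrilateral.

|P_1P_2| = √((-9)² + (-40)²) = √1681 = 41
|P_2P_3| = √((0)² + (-3)²) = √9 = 3
|P_3P_4| = √((9)² + (-12)²) = √225 = 15
|P_4P_1| = √((0)² + (55)²) = √3025 = 55
Perimeter = 41 + 3 + 15 + 55 = 114.

114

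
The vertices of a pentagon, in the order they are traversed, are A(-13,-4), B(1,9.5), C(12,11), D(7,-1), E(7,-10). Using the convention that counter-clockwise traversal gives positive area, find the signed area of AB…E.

Cross-terms: -119.5, -103, -89, -63, -158  ⇒  Σ = -532.5
Signed area = Σ/2 = -266.25 (negative ⇒ clockwise traversal).

-266.25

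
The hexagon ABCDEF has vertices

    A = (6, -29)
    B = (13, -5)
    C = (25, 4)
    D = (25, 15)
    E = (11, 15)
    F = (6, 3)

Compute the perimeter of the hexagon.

110

|AB| = √((7)² + (24)²) = √625 = 25
|BC| = √((12)² + (9)²) = √225 = 15
|CD| = √((0)² + (11)²) = √121 = 11
|DE| = √((-14)² + (0)²) = √196 = 14
|EF| = √((-5)² + (-12)²) = √169 = 13
|FA| = √((0)² + (-32)²) = √1024 = 32
Perimeter = 25 + 15 + 11 + 14 + 13 + 32 = 110.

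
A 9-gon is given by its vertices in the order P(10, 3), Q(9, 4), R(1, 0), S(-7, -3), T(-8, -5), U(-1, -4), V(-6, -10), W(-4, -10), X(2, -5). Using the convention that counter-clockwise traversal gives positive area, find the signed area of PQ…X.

73

Apply Gauss's area formula: 2A = Σ (x_i·y_{i+1} − x_{i+1}·y_i), indices taken mod 9.
Cross-terms: 13, -4, -3, 11, 27, -14, 20, 40, 56  ⇒  Σ = 146
Signed area = Σ/2 = 73 (positive ⇒ counter-clockwise traversal).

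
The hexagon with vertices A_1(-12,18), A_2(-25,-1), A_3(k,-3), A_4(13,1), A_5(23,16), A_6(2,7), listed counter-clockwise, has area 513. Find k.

8

The doubled signed area Σ (x_i y_{i+1} − x_{i+1} y_i) is linear in k.
With k=0 it equals 1010; the coefficient of k is 2 (from the two edges through A_3).
So 2·k + 1010 = 2·513 = 1026 ⇒ k = 8.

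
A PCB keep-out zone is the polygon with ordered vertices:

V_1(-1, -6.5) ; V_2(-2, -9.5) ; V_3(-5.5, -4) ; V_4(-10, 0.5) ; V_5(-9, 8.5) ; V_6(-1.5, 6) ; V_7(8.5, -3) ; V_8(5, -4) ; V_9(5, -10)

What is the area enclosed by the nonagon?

175.125

Σ = (-3.5) + (-44.25) + (-42.75) + (-80.5) + (-41.25) + (-46.5) + (-19) + (-30) + (-42.5) = -350.25
Area = |Σ|/2 = 175.125.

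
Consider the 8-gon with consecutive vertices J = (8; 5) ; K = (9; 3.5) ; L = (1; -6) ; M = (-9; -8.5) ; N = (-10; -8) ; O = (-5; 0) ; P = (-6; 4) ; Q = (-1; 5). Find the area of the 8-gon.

Apply Gauss's area formula: 2A = Σ (x_i·y_{i+1} − x_{i+1}·y_i), indices taken mod 8.
Cross-terms: -17, -57.5, -62.5, -13, -40, -20, -26, -45  ⇒  Σ = -281
Area = |Σ|/2 = 140.5.

140.5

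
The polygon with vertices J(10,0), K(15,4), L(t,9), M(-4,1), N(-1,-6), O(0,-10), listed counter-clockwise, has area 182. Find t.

-6

The doubled signed area Σ (x_i y_{i+1} − x_{i+1} y_i) is linear in t.
With t=0 it equals 346; the coefficient of t is -3 (from the two edges through L).
So -3·t + 346 = 2·182 = 364 ⇒ t = -6.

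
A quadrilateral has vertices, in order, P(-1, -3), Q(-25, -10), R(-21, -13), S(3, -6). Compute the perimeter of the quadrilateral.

|PQ| = √((-24)² + (-7)²) = √625 = 25
|QR| = √((4)² + (-3)²) = √25 = 5
|RS| = √((24)² + (7)²) = √625 = 25
|SP| = √((-4)² + (3)²) = √25 = 5
Perimeter = 25 + 5 + 25 + 5 = 60.

60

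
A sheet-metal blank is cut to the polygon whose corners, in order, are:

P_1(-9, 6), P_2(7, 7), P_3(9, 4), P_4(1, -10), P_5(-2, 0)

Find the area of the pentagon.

133

P_1→P_2: (-9)(7) − (7)(6) = -105
P_2→P_3: (7)(4) − (9)(7) = -35
P_3→P_4: (9)(-10) − (1)(4) = -94
P_4→P_5: (1)(0) − (-2)(-10) = -20
P_5→P_1: (-2)(6) − (-9)(0) = -12
Σ = -266
Area = |Σ|/2 = 133.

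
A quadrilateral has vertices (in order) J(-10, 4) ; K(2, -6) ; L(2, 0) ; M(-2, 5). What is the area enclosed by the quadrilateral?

Apply the shoelace formula: 2A = Σ (x_i·y_{i+1} − x_{i+1}·y_i), indices taken mod 4.
J→K: (-10)(-6) − (2)(4) = 52
K→L: (2)(0) − (2)(-6) = 12
L→M: (2)(5) − (-2)(0) = 10
M→J: (-2)(4) − (-10)(5) = 42
Σ = 116
Area = |Σ|/2 = 58.

58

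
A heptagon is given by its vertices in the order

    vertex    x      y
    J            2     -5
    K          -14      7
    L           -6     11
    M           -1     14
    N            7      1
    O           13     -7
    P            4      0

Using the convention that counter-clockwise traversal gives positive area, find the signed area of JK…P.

Apply the surveyor's formula: 2A = Σ (x_i·y_{i+1} − x_{i+1}·y_i), indices taken mod 7.
Σ = (-56) + (-112) + (-73) + (-99) + (-62) + (28) + (-20) = -394
Signed area = Σ/2 = -197 (negative ⇒ clockwise traversal).

-197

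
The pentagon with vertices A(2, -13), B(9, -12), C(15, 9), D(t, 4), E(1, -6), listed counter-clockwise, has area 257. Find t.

-7

The doubled signed area Σ (x_i y_{i+1} − x_{i+1} y_i) is linear in t.
With t=0 it equals 409; the coefficient of t is -15 (from the two edges through D).
So -15·t + 409 = 2·257 = 514 ⇒ t = -7.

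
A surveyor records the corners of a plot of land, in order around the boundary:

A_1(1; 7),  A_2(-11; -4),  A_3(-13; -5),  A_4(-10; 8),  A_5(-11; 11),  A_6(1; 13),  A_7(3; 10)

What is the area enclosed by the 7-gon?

Apply Gauss's area formula: 2A = Σ (x_i·y_{i+1} − x_{i+1}·y_i), indices taken mod 7.
Cross-terms: 73, 3, -154, -22, -154, -29, 11  ⇒  Σ = -272
Area = |Σ|/2 = 136.

136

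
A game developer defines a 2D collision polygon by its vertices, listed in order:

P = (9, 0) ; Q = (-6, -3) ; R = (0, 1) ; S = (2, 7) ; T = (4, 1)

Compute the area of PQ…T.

Apply the surveyor's formula: 2A = Σ (x_i·y_{i+1} − x_{i+1}·y_i), indices taken mod 5.
P→Q: (9)(-3) − (-6)(0) = -27
Q→R: (-6)(1) − (0)(-3) = -6
R→S: (0)(7) − (2)(1) = -2
S→T: (2)(1) − (4)(7) = -26
T→P: (4)(0) − (9)(1) = -9
Σ = -70
Area = |Σ|/2 = 35.

35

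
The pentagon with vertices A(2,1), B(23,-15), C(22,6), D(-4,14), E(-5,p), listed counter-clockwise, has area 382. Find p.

The doubled signed area Σ (x_i y_{i+1} − x_{i+1} y_i) is linear in p.
With p=0 it equals 812; the coefficient of p is -6 (from the two edges through E).
So -6·p + 812 = 2·382 = 764 ⇒ p = 8.

8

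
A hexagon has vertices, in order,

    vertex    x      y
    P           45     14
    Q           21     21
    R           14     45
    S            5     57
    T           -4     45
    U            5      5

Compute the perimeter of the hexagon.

|PQ| = √((-24)² + (7)²) = √625 = 25
|QR| = √((-7)² + (24)²) = √625 = 25
|RS| = √((-9)² + (12)²) = √225 = 15
|ST| = √((-9)² + (-12)²) = √225 = 15
|TU| = √((9)² + (-40)²) = √1681 = 41
|UP| = √((40)² + (9)²) = √1681 = 41
Perimeter = 25 + 25 + 15 + 15 + 41 + 41 = 162.

162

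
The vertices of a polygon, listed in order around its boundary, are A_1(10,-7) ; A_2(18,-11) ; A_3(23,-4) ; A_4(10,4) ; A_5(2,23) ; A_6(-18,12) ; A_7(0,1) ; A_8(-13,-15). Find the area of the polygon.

Σ = (16) + (181) + (132) + (222) + (438) + (-18) + (13) + (241) = 1225
Area = |Σ|/2 = 612.5.

612.5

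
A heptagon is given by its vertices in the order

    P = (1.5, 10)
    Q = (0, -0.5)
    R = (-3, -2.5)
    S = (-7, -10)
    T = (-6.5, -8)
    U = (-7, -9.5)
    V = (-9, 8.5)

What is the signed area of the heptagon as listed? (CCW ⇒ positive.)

-120.375

Apply the surveyor's formula: 2A = Σ (x_i·y_{i+1} − x_{i+1}·y_i), indices taken mod 7.
Σ = (-0.75) + (-1.5) + (12.5) + (-9) + (5.75) + (-145) + (-102.75) = -240.75
Signed area = Σ/2 = -120.375 (negative ⇒ clockwise traversal).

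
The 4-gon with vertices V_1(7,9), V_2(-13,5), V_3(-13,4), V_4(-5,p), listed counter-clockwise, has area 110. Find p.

The doubled signed area Σ (x_i y_{i+1} − x_{i+1} y_i) is linear in p.
With p=0 it equals 140; the coefficient of p is -20 (from the two edges through V_4).
So -20·p + 140 = 2·110 = 220 ⇒ p = -4.

-4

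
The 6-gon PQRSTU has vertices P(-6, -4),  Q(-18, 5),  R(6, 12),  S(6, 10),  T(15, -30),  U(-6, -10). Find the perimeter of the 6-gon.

|PQ| = √((-12)² + (9)²) = √225 = 15
|QR| = √((24)² + (7)²) = √625 = 25
|RS| = √((0)² + (-2)²) = √4 = 2
|ST| = √((9)² + (-40)²) = √1681 = 41
|TU| = √((-21)² + (20)²) = √841 = 29
|UP| = √((0)² + (6)²) = √36 = 6
Perimeter = 15 + 25 + 2 + 41 + 29 + 6 = 118.

118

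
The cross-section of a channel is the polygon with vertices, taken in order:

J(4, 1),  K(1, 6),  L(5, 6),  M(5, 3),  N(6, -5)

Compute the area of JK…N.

16.5

Apply the shoelace formula: 2A = Σ (x_i·y_{i+1} − x_{i+1}·y_i), indices taken mod 5.
Σ = (23) + (-24) + (-15) + (-43) + (26) = -33
Area = |Σ|/2 = 16.5.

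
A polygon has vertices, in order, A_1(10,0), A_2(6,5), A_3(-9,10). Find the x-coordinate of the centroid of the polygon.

Apply the shoelace formula. First the cross-terms c_i = x_i·y_{i+1} − x_{i+1}·y_i:
  50, 105, -100  ⇒  2A = 55, A = 27.5.
Then Σ (x_i + x_{i+1})·c_i = 385, so x̄ = 385 / (6·27.5) = 7/3.

7/3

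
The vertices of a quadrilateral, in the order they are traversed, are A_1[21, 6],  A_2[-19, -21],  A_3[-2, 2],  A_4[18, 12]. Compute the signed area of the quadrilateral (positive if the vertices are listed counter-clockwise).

Apply Gauss's area formula: 2A = Σ (x_i·y_{i+1} − x_{i+1}·y_i), indices taken mod 4.
Σ = (-327) + (-80) + (-60) + (-144) = -611
Signed area = Σ/2 = -305.5 (negative ⇒ clockwise traversal).

-305.5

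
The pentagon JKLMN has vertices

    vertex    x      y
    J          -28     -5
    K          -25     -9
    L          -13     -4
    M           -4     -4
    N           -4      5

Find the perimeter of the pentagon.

62

|JK| = √((3)² + (-4)²) = √25 = 5
|KL| = √((12)² + (5)²) = √169 = 13
|LM| = √((9)² + (0)²) = √81 = 9
|MN| = √((0)² + (9)²) = √81 = 9
|NJ| = √((-24)² + (-10)²) = √676 = 26
Perimeter = 5 + 13 + 9 + 9 + 26 = 62.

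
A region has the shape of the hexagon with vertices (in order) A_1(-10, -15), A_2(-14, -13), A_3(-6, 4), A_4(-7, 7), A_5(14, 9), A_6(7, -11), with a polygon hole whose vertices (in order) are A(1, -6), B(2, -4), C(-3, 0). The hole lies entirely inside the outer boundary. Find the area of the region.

Outer boundary:
Apply Gauss's area formula: 2A = Σ (x_i·y_{i+1} − x_{i+1}·y_i), indices taken mod 6.
Cross-terms: -80, -134, -14, -161, -217, -215  ⇒  Σ = -821
Area = |Σ|/2 = 410.5.
Hole:
Apply Gauss's area formula: 2A = Σ (x_i·y_{i+1} − x_{i+1}·y_i), indices taken mod 3.
A→B: (1)(-4) − (2)(-6) = 8
B→C: (2)(0) − (-3)(-4) = -12
C→A: (-3)(-6) − (1)(0) = 18
Σ = 14
Area = |Σ|/2 = 7.
Net area = 410.5 − 7 = 403.5.

403.5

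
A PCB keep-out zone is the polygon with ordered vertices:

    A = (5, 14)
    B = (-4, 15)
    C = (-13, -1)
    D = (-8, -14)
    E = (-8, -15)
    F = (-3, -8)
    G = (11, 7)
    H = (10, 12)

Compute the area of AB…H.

A→B: (5)(15) − (-4)(14) = 131
B→C: (-4)(-1) − (-13)(15) = 199
C→D: (-13)(-14) − (-8)(-1) = 174
D→E: (-8)(-15) − (-8)(-14) = 8
E→F: (-8)(-8) − (-3)(-15) = 19
F→G: (-3)(7) − (11)(-8) = 67
G→H: (11)(12) − (10)(7) = 62
H→A: (10)(14) − (5)(12) = 80
Σ = 740
Area = |Σ|/2 = 370.

370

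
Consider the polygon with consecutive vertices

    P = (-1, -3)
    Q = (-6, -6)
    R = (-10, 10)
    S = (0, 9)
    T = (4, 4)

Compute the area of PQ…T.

133

Σ = (-12) + (-120) + (-90) + (-36) + (-8) = -266
Area = |Σ|/2 = 133.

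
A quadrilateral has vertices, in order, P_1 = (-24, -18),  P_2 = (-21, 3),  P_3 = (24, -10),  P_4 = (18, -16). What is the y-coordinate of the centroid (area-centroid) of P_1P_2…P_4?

Apply the shoelace (surveyor's) formula. First the cross-terms c_i = x_i·y_{i+1} − x_{i+1}·y_i:
  -450, 138, -204, -708  ⇒  2A = -1224, A = -612.
Then Σ (y_i + y_{i+1})·c_i = 35160, so ȳ = 35160 / (6·(-612)) = -1465/153.

-1465/153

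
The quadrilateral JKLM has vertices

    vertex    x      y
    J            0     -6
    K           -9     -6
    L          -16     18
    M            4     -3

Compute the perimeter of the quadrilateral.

|JK| = √((-9)² + (0)²) = √81 = 9
|KL| = √((-7)² + (24)²) = √625 = 25
|LM| = √((20)² + (-21)²) = √841 = 29
|MJ| = √((-4)² + (-3)²) = √25 = 5
Perimeter = 9 + 25 + 29 + 5 = 68.

68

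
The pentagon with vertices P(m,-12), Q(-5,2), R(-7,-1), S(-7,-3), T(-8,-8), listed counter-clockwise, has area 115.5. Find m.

Write out the shoelace sum; only the two edges meeting at P involve m:
2·Area = [((-8)·(-12) − m·(-8)) + (m·2 − (-5)·(-12))] + 65
       = 10·m + 101 = 231
⇒ m = 13.

13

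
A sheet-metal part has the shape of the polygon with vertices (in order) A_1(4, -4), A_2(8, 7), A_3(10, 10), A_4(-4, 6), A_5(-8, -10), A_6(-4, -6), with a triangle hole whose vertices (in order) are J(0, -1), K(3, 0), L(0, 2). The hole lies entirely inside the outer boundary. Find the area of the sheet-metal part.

Outer boundary:
Apply the shoelace formula: 2A = Σ (x_i·y_{i+1} − x_{i+1}·y_i), indices taken mod 6.
Cross-terms: 60, 10, 100, 88, 8, 40  ⇒  Σ = 306
Area = |Σ|/2 = 153.
Hole:
Apply the shoelace formula: 2A = Σ (x_i·y_{i+1} − x_{i+1}·y_i), indices taken mod 3.
Σ = (3) + (6) + (0) = 9
Area = |Σ|/2 = 4.5.
Net area = 153 − 4.5 = 148.5.

148.5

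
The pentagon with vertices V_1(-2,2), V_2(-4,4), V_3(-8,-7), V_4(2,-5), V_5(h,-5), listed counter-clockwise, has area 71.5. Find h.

Write out the shoelace sum; only the two edges meeting at V_5 involve h:
2·Area = [(2·(-5) − h·(-5)) + (h·2 − (-2)·(-5))] + 114
       = 7·h + 94 = 143
⇒ h = 7.

7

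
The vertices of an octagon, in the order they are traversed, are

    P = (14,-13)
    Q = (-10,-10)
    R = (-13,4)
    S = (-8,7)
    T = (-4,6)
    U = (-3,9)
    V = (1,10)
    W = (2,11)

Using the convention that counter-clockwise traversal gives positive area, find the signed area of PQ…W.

-382.5

Apply the surveyor's formula: 2A = Σ (x_i·y_{i+1} − x_{i+1}·y_i), indices taken mod 8.
Σ = (-270) + (-170) + (-59) + (-20) + (-18) + (-39) + (-9) + (-180) = -765
Signed area = Σ/2 = -382.5 (negative ⇒ clockwise traversal).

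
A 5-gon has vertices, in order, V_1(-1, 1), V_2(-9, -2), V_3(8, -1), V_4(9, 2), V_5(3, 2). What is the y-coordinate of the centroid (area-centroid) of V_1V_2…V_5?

Apply the shoelace (surveyor's) formula. First the cross-terms c_i = x_i·y_{i+1} − x_{i+1}·y_i:
  11, 25, 25, 12, 5  ⇒  2A = 78, A = 39.
Then Σ (y_i + y_{i+1})·c_i = 2, so ȳ = 2 / (6·39) = 1/117.

1/117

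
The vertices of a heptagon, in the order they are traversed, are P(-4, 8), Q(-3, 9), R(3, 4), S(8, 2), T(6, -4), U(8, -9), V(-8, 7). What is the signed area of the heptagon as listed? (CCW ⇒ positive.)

-97.5

P→Q: (-4)(9) − (-3)(8) = -12
Q→R: (-3)(4) − (3)(9) = -39
R→S: (3)(2) − (8)(4) = -26
S→T: (8)(-4) − (6)(2) = -44
T→U: (6)(-9) − (8)(-4) = -22
U→V: (8)(7) − (-8)(-9) = -16
V→P: (-8)(8) − (-4)(7) = -36
Σ = -195
Signed area = Σ/2 = -97.5 (negative ⇒ clockwise traversal).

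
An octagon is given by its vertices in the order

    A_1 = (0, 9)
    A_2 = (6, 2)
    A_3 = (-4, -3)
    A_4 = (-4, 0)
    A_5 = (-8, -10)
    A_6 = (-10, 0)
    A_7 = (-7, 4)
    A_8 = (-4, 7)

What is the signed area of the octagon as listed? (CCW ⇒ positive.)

-122.5

Apply the shoelace (surveyor's) formula: 2A = Σ (x_i·y_{i+1} − x_{i+1}·y_i), indices taken mod 8.
Σ = (-54) + (-10) + (-12) + (40) + (-100) + (-40) + (-33) + (-36) = -245
Signed area = Σ/2 = -122.5 (negative ⇒ clockwise traversal).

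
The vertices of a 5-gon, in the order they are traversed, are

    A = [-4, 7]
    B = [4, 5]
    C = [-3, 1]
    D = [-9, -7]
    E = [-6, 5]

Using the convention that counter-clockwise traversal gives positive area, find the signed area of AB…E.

Apply the shoelace (surveyor's) formula: 2A = Σ (x_i·y_{i+1} − x_{i+1}·y_i), indices taken mod 5.
Cross-terms: -48, 19, 30, -87, -22  ⇒  Σ = -108
Signed area = Σ/2 = -54 (negative ⇒ clockwise traversal).

-54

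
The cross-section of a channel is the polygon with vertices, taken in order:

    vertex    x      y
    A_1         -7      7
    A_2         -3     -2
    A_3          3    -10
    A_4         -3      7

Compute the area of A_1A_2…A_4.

45

Apply the shoelace formula: 2A = Σ (x_i·y_{i+1} − x_{i+1}·y_i), indices taken mod 4.
Σ = (35) + (36) + (-9) + (28) = 90
Area = |Σ|/2 = 45.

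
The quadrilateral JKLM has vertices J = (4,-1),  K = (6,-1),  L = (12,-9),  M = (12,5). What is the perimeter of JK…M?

36

|JK| = √((2)² + (0)²) = √4 = 2
|KL| = √((6)² + (-8)²) = √100 = 10
|LM| = √((0)² + (14)²) = √196 = 14
|MJ| = √((-8)² + (-6)²) = √100 = 10
Perimeter = 2 + 10 + 14 + 10 = 36.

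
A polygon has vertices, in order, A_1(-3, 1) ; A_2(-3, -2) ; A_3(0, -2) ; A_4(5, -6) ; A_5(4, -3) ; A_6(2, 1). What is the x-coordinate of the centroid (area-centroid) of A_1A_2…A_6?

38/49

Apply Gauss's area formula. First the cross-terms c_i = x_i·y_{i+1} − x_{i+1}·y_i:
  9, 6, 10, 9, 10, 5  ⇒  2A = 49, A = 24.5.
Then Σ (x_i + x_{i+1})·c_i = 114, so x̄ = 114 / (6·24.5) = 38/49.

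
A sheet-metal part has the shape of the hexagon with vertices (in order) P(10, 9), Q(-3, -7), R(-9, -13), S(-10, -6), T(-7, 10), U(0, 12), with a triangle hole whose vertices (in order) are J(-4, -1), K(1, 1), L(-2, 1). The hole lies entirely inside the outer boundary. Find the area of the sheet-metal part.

Outer boundary:
Σ = (-43) + (-24) + (-76) + (-142) + (-84) + (-120) = -489
Area = |Σ|/2 = 244.5.
Hole:
Apply the shoelace (surveyor's) formula: 2A = Σ (x_i·y_{i+1} − x_{i+1}·y_i), indices taken mod 3.
J→K: (-4)(1) − (1)(-1) = -3
K→L: (1)(1) − (-2)(1) = 3
L→J: (-2)(-1) − (-4)(1) = 6
Σ = 6
Area = |Σ|/2 = 3.
Net area = 244.5 − 3 = 241.5.

241.5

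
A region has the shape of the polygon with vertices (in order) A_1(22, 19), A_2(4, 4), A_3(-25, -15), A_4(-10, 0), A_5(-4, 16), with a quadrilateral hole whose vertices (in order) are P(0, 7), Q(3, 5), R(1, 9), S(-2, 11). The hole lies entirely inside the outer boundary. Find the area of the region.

335

Outer boundary:
Apply the shoelace formula: 2A = Σ (x_i·y_{i+1} − x_{i+1}·y_i), indices taken mod 5.
A_1→A_2: (22)(4) − (4)(19) = 12
A_2→A_3: (4)(-15) − (-25)(4) = 40
A_3→A_4: (-25)(0) − (-10)(-15) = -150
A_4→A_5: (-10)(16) − (-4)(0) = -160
A_5→A_1: (-4)(19) − (22)(16) = -428
Σ = -686
Area = |Σ|/2 = 343.
Hole:
P→Q: (0)(5) − (3)(7) = -21
Q→R: (3)(9) − (1)(5) = 22
R→S: (1)(11) − (-2)(9) = 29
S→P: (-2)(7) − (0)(11) = -14
Σ = 16
Area = |Σ|/2 = 8.
Net area = 343 − 8 = 335.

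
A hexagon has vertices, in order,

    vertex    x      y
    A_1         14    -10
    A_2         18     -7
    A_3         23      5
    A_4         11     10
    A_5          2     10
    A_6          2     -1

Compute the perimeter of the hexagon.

66

|A_1A_2| = √((4)² + (3)²) = √25 = 5
|A_2A_3| = √((5)² + (12)²) = √169 = 13
|A_3A_4| = √((-12)² + (5)²) = √169 = 13
|A_4A_5| = √((-9)² + (0)²) = √81 = 9
|A_5A_6| = √((0)² + (-11)²) = √121 = 11
|A_6A_1| = √((12)² + (-9)²) = √225 = 15
Perimeter = 5 + 13 + 13 + 9 + 11 + 15 = 66.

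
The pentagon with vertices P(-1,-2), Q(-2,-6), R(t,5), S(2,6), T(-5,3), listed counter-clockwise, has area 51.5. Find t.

The doubled signed area Σ (x_i y_{i+1} − x_{i+1} y_i) is linear in t.
With t=0 it equals 31; the coefficient of t is 12 (from the two edges through R).
So 12·t + 31 = 2·51.5 = 103 ⇒ t = 6.

6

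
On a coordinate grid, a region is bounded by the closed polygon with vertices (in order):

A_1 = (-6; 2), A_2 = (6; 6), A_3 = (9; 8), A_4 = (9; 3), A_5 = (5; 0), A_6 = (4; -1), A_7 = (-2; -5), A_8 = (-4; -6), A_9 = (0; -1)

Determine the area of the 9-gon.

75.5

Apply Gauss's area formula: 2A = Σ (x_i·y_{i+1} − x_{i+1}·y_i), indices taken mod 9.
Cross-terms: -48, -6, -45, -15, -5, -22, -8, 4, -6  ⇒  Σ = -151
Area = |Σ|/2 = 75.5.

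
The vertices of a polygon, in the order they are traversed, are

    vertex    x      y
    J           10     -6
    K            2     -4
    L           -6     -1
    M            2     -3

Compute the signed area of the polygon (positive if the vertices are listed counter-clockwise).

-8

Apply the surveyor's formula: 2A = Σ (x_i·y_{i+1} − x_{i+1}·y_i), indices taken mod 4.
Σ = (-28) + (-26) + (20) + (18) = -16
Signed area = Σ/2 = -8 (negative ⇒ clockwise traversal).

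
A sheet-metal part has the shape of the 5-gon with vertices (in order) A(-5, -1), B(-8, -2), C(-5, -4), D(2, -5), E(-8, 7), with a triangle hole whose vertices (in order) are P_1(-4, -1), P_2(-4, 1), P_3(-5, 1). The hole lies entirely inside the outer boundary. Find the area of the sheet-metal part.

Outer boundary:
A→B: (-5)(-2) − (-8)(-1) = 2
B→C: (-8)(-4) − (-5)(-2) = 22
C→D: (-5)(-5) − (2)(-4) = 33
D→E: (2)(7) − (-8)(-5) = -26
E→A: (-8)(-1) − (-5)(7) = 43
Σ = 74
Area = |Σ|/2 = 37.
Hole:
P_1→P_2: (-4)(1) − (-4)(-1) = -8
P_2→P_3: (-4)(1) − (-5)(1) = 1
P_3→P_1: (-5)(-1) − (-4)(1) = 9
Σ = 2
Area = |Σ|/2 = 1.
Net area = 37 − 1 = 36.

36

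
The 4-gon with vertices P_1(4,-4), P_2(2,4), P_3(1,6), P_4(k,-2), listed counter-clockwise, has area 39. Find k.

The doubled signed area Σ (x_i y_{i+1} − x_{i+1} y_i) is linear in k.
With k=0 it equals 38; the coefficient of k is -10 (from the two edges through P_4).
So -10·k + 38 = 2·39 = 78 ⇒ k = -4.

-4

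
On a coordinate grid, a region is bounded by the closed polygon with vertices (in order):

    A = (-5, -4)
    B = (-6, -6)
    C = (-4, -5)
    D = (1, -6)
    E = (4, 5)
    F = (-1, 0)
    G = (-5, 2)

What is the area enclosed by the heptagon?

51.5

Apply the surveyor's formula: 2A = Σ (x_i·y_{i+1} − x_{i+1}·y_i), indices taken mod 7.
A→B: (-5)(-6) − (-6)(-4) = 6
B→C: (-6)(-5) − (-4)(-6) = 6
C→D: (-4)(-6) − (1)(-5) = 29
D→E: (1)(5) − (4)(-6) = 29
E→F: (4)(0) − (-1)(5) = 5
F→G: (-1)(2) − (-5)(0) = -2
G→A: (-5)(-4) − (-5)(2) = 30
Σ = 103
Area = |Σ|/2 = 51.5.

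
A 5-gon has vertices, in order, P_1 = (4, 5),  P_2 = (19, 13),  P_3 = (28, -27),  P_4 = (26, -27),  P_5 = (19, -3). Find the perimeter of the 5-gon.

|P_1P_2| = √((15)² + (8)²) = √289 = 17
|P_2P_3| = √((9)² + (-40)²) = √1681 = 41
|P_3P_4| = √((-2)² + (0)²) = √4 = 2
|P_4P_5| = √((-7)² + (24)²) = √625 = 25
|P_5P_1| = √((-15)² + (8)²) = √289 = 17
Perimeter = 17 + 41 + 2 + 25 + 17 = 102.

102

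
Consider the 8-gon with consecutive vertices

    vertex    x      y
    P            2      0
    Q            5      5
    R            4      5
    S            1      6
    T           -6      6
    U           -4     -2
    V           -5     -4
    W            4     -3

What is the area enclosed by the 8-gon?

Apply the shoelace formula: 2A = Σ (x_i·y_{i+1} − x_{i+1}·y_i), indices taken mod 8.
P→Q: (2)(5) − (5)(0) = 10
Q→R: (5)(5) − (4)(5) = 5
R→S: (4)(6) − (1)(5) = 19
S→T: (1)(6) − (-6)(6) = 42
T→U: (-6)(-2) − (-4)(6) = 36
U→V: (-4)(-4) − (-5)(-2) = 6
V→W: (-5)(-3) − (4)(-4) = 31
W→P: (4)(0) − (2)(-3) = 6
Σ = 155
Area = |Σ|/2 = 77.5.

77.5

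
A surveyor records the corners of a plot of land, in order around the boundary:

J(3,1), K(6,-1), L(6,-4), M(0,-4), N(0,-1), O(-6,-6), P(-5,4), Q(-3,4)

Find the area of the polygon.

67

Apply Gauss's area formula: 2A = Σ (x_i·y_{i+1} − x_{i+1}·y_i), indices taken mod 8.
Σ = (-9) + (-18) + (-24) + (0) + (-6) + (-54) + (-8) + (-15) = -134
Area = |Σ|/2 = 67.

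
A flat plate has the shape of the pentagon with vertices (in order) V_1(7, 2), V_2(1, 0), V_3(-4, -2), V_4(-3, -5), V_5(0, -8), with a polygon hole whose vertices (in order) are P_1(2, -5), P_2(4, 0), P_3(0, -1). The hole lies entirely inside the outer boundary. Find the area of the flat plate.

36

Outer boundary:
Apply Gauss's area formula: 2A = Σ (x_i·y_{i+1} − x_{i+1}·y_i), indices taken mod 5.
Σ = (-2) + (-2) + (14) + (24) + (56) = 90
Area = |Σ|/2 = 45.
Hole:
Apply the surveyor's formula: 2A = Σ (x_i·y_{i+1} − x_{i+1}·y_i), indices taken mod 3.
Σ = (20) + (-4) + (2) = 18
Area = |Σ|/2 = 9.
Net area = 45 − 9 = 36.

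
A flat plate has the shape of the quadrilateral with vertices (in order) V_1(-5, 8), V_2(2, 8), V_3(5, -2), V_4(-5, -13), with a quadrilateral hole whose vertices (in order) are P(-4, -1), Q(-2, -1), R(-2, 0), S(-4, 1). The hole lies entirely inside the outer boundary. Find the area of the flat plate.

Outer boundary:
Σ = (-56) + (-44) + (-75) + (-105) = -280
Area = |Σ|/2 = 140.
Hole:
Cross-terms: 2, -2, -2, 8  ⇒  Σ = 6
Area = |Σ|/2 = 3.
Net area = 140 − 3 = 137.

137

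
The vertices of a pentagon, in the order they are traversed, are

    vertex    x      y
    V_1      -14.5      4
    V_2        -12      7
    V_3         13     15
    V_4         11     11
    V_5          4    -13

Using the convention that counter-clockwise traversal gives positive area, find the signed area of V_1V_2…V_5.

Apply the shoelace (surveyor's) formula: 2A = Σ (x_i·y_{i+1} − x_{i+1}·y_i), indices taken mod 5.
Cross-terms: -53.5, -271, -22, -187, -172.5  ⇒  Σ = -706
Signed area = Σ/2 = -353 (negative ⇒ clockwise traversal).

-353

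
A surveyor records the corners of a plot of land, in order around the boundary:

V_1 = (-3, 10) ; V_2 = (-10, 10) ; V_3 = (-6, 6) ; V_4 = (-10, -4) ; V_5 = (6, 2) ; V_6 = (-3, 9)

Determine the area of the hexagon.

Σ = (70) + (0) + (84) + (4) + (60) + (-3) = 215
Area = |Σ|/2 = 107.5.

107.5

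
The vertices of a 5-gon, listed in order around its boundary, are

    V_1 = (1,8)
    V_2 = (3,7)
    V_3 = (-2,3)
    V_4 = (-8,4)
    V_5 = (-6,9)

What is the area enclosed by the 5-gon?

V_1→V_2: (1)(7) − (3)(8) = -17
V_2→V_3: (3)(3) − (-2)(7) = 23
V_3→V_4: (-2)(4) − (-8)(3) = 16
V_4→V_5: (-8)(9) − (-6)(4) = -48
V_5→V_1: (-6)(8) − (1)(9) = -57
Σ = -83
Area = |Σ|/2 = 41.5.

41.5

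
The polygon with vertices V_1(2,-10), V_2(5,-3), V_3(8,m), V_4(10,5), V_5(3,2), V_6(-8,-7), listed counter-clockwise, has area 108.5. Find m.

-3

The doubled signed area Σ (x_i y_{i+1} − x_{i+1} y_i) is linear in m.
With m=0 it equals 202; the coefficient of m is -5 (from the two edges through V_3).
So -5·m + 202 = 2·108.5 = 217 ⇒ m = -3.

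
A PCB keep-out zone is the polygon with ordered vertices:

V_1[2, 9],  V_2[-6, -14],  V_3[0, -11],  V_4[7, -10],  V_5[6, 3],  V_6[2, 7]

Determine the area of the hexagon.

145

Apply Gauss's area formula: 2A = Σ (x_i·y_{i+1} − x_{i+1}·y_i), indices taken mod 6.
Cross-terms: 26, 66, 77, 81, 36, 4  ⇒  Σ = 290
Area = |Σ|/2 = 145.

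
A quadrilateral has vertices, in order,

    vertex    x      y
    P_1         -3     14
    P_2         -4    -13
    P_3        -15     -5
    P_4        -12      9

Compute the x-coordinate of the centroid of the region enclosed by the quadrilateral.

Apply the shoelace (surveyor's) formula. First the cross-terms c_i = x_i·y_{i+1} − x_{i+1}·y_i:
  95, -175, -195, -141  ⇒  2A = -416, A = -208.
Then Σ (x_i + x_{i+1})·c_i = 10040, so x̄ = 10040 / (6·(-208)) = -1255/156.

-1255/156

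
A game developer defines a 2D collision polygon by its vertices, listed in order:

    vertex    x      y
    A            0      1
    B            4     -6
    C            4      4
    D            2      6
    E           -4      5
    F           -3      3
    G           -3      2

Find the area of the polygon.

Apply the shoelace (surveyor's) formula: 2A = Σ (x_i·y_{i+1} − x_{i+1}·y_i), indices taken mod 7.
A→B: (0)(-6) − (4)(1) = -4
B→C: (4)(4) − (4)(-6) = 40
C→D: (4)(6) − (2)(4) = 16
D→E: (2)(5) − (-4)(6) = 34
E→F: (-4)(3) − (-3)(5) = 3
F→G: (-3)(2) − (-3)(3) = 3
G→A: (-3)(1) − (0)(2) = -3
Σ = 89
Area = |Σ|/2 = 44.5.

44.5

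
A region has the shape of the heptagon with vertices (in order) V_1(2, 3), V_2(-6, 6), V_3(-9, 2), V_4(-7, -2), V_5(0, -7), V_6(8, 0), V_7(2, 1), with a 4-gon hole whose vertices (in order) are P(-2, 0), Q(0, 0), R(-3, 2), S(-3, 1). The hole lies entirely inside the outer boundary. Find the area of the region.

Outer boundary:
Apply the surveyor's formula: 2A = Σ (x_i·y_{i+1} − x_{i+1}·y_i), indices taken mod 7.
Cross-terms: 30, 42, 32, 49, 56, 8, 4  ⇒  Σ = 221
Area = |Σ|/2 = 110.5.
Hole:
Σ = (0) + (0) + (3) + (2) = 5
Area = |Σ|/2 = 2.5.
Net area = 110.5 − 2.5 = 108.

108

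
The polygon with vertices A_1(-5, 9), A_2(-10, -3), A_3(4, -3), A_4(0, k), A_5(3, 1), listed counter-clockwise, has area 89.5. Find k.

The doubled signed area Σ (x_i y_{i+1} − x_{i+1} y_i) is linear in k.
With k=0 it equals 179; the coefficient of k is 1 (from the two edges through A_4).
So 1·k + 179 = 2·89.5 = 179 ⇒ k = 0.

0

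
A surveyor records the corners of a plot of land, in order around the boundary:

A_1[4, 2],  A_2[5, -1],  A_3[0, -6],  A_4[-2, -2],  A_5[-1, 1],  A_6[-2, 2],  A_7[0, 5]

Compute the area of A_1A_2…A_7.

45

Apply the shoelace formula: 2A = Σ (x_i·y_{i+1} − x_{i+1}·y_i), indices taken mod 7.
Cross-terms: -14, -30, -12, -4, 0, -10, -20  ⇒  Σ = -90
Area = |Σ|/2 = 45.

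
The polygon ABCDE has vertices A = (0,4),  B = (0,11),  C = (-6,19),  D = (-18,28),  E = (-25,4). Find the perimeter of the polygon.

|AB| = √((0)² + (7)²) = √49 = 7
|BC| = √((-6)² + (8)²) = √100 = 10
|CD| = √((-12)² + (9)²) = √225 = 15
|DE| = √((-7)² + (-24)²) = √625 = 25
|EA| = √((25)² + (0)²) = √625 = 25
Perimeter = 7 + 10 + 15 + 25 + 25 = 82.

82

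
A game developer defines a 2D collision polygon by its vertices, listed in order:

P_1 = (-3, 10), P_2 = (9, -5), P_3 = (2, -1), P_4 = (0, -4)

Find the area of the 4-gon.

47

Apply the shoelace formula: 2A = Σ (x_i·y_{i+1} − x_{i+1}·y_i), indices taken mod 4.
Σ = (-75) + (1) + (-8) + (-12) = -94
Area = |Σ|/2 = 47.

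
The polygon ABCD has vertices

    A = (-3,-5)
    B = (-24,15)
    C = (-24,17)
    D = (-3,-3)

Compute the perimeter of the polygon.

62

|AB| = √((-21)² + (20)²) = √841 = 29
|BC| = √((0)² + (2)²) = √4 = 2
|CD| = √((21)² + (-20)²) = √841 = 29
|DA| = √((0)² + (-2)²) = √4 = 2
Perimeter = 29 + 2 + 29 + 2 = 62.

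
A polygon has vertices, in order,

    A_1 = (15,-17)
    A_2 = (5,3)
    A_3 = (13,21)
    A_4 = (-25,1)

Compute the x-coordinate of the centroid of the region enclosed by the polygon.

-282/143

Apply the shoelace (surveyor's) formula. First the cross-terms c_i = x_i·y_{i+1} − x_{i+1}·y_i:
  130, 66, 538, 410  ⇒  2A = 1144, A = 572.
Then Σ (x_i + x_{i+1})·c_i = -6768, so x̄ = -6768 / (6·572) = -282/143.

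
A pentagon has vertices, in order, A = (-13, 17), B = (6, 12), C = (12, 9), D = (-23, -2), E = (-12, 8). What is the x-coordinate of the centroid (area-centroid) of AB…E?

Apply the shoelace formula. First the cross-terms c_i = x_i·y_{i+1} − x_{i+1}·y_i:
  -258, -90, 183, -208, -100  ⇒  2A = -473, A = -236.5.
Then Σ (x_i + x_{i+1})·c_i = 7953, so x̄ = 7953 / (6·(-236.5)) = -241/43.

-241/43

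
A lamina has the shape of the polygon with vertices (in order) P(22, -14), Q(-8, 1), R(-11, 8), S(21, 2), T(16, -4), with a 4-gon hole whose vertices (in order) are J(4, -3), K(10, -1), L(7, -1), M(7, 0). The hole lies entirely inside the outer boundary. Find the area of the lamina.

288

Outer boundary:
Apply the shoelace formula: 2A = Σ (x_i·y_{i+1} − x_{i+1}·y_i), indices taken mod 5.
Cross-terms: -90, -53, -190, -116, -136  ⇒  Σ = -585
Area = |Σ|/2 = 292.5.
Hole:
Apply the shoelace (surveyor's) formula: 2A = Σ (x_i·y_{i+1} − x_{i+1}·y_i), indices taken mod 4.
Σ = (26) + (-3) + (7) + (-21) = 9
Area = |Σ|/2 = 4.5.
Net area = 292.5 − 4.5 = 288.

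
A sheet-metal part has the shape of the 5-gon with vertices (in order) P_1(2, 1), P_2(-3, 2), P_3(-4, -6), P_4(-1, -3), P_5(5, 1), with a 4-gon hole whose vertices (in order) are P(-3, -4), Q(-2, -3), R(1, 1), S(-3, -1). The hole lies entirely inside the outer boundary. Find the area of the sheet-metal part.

Outer boundary:
Apply the surveyor's formula: 2A = Σ (x_i·y_{i+1} − x_{i+1}·y_i), indices taken mod 5.
Σ = (7) + (26) + (6) + (14) + (3) = 56
Area = |Σ|/2 = 28.
Hole:
Apply Gauss's area formula: 2A = Σ (x_i·y_{i+1} − x_{i+1}·y_i), indices taken mod 4.
P→Q: (-3)(-3) − (-2)(-4) = 1
Q→R: (-2)(1) − (1)(-3) = 1
R→S: (1)(-1) − (-3)(1) = 2
S→P: (-3)(-4) − (-3)(-1) = 9
Σ = 13
Area = |Σ|/2 = 6.5.
Net area = 28 − 6.5 = 21.5.

21.5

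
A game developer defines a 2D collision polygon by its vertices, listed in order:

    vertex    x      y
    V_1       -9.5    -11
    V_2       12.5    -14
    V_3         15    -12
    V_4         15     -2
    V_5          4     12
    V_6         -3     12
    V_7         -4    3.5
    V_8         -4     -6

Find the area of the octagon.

Apply the shoelace (surveyor's) formula: 2A = Σ (x_i·y_{i+1} − x_{i+1}·y_i), indices taken mod 8.
V_1→V_2: (-9.5)(-14) − (12.5)(-11) = 270.5
V_2→V_3: (12.5)(-12) − (15)(-14) = 60
V_3→V_4: (15)(-2) − (15)(-12) = 150
V_4→V_5: (15)(12) − (4)(-2) = 188
V_5→V_6: (4)(12) − (-3)(12) = 84
V_6→V_7: (-3)(3.5) − (-4)(12) = 37.5
V_7→V_8: (-4)(-6) − (-4)(3.5) = 38
V_8→V_1: (-4)(-11) − (-9.5)(-6) = -13
Σ = 815
Area = |Σ|/2 = 407.5.

407.5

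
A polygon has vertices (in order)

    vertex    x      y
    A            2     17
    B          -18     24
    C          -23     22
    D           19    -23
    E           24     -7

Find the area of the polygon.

731

Apply the shoelace formula: 2A = Σ (x_i·y_{i+1} − x_{i+1}·y_i), indices taken mod 5.
Σ = (354) + (156) + (111) + (419) + (422) = 1462
Area = |Σ|/2 = 731.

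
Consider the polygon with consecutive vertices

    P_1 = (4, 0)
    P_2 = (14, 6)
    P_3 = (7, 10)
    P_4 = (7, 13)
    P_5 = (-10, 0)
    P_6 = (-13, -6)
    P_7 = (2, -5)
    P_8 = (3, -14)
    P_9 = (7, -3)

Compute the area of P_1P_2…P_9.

Apply the surveyor's formula: 2A = Σ (x_i·y_{i+1} − x_{i+1}·y_i), indices taken mod 9.
Cross-terms: 24, 98, 21, 130, 60, 77, -13, 89, 12  ⇒  Σ = 498
Area = |Σ|/2 = 249.

249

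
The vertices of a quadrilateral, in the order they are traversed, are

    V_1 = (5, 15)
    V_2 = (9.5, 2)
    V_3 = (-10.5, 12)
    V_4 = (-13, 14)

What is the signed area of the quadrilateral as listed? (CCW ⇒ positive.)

-126.75

Σ = (-132.5) + (135) + (9) + (-265) = -253.5
Signed area = Σ/2 = -126.75 (negative ⇒ clockwise traversal).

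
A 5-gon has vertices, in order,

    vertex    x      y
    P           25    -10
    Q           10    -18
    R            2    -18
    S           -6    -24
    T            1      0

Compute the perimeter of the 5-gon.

86

|PQ| = √((-15)² + (-8)²) = √289 = 17
|QR| = √((-8)² + (0)²) = √64 = 8
|RS| = √((-8)² + (-6)²) = √100 = 10
|ST| = √((7)² + (24)²) = √625 = 25
|TP| = √((24)² + (-10)²) = √676 = 26
Perimeter = 17 + 8 + 10 + 25 + 26 = 86.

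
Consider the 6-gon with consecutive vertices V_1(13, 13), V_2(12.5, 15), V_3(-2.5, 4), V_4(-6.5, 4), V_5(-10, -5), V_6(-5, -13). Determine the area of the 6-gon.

208.75

Σ = (32.5) + (87.5) + (16) + (72.5) + (105) + (104) = 417.5
Area = |Σ|/2 = 208.75.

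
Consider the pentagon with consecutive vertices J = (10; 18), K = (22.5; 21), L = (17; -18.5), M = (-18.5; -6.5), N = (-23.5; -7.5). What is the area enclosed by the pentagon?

Apply Gauss's area formula: 2A = Σ (x_i·y_{i+1} − x_{i+1}·y_i), indices taken mod 5.
Cross-terms: -195, -773.25, -452.75, -14, -348  ⇒  Σ = -1783
Area = |Σ|/2 = 891.5.

891.5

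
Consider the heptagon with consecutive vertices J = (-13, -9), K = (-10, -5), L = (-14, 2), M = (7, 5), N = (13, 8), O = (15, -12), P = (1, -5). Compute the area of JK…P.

Apply the shoelace formula: 2A = Σ (x_i·y_{i+1} − x_{i+1}·y_i), indices taken mod 7.
Σ = (-25) + (-90) + (-84) + (-9) + (-276) + (-63) + (-74) = -621
Area = |Σ|/2 = 310.5.

310.5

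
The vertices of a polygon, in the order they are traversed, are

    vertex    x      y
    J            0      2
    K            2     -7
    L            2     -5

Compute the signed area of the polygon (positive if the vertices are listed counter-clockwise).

Cross-terms: -4, 4, 4  ⇒  Σ = 4
Signed area = Σ/2 = 2 (positive ⇒ counter-clockwise traversal).

2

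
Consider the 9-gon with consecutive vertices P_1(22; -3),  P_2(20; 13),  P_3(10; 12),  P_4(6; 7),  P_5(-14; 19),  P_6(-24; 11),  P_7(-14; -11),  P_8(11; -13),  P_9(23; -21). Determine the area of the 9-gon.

Σ = (346) + (110) + (-2) + (212) + (302) + (418) + (303) + (68) + (393) = 2150
Area = |Σ|/2 = 1075.

1075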